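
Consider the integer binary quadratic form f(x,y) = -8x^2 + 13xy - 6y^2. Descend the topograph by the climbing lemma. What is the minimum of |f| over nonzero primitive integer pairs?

translate: b→3 (≡-13 mod 16), so (8,-13,6)→(8,3,1)
flip: (8,3,1)→(1,-3,8)
translate: b→1 (≡-3 mod 2), so (1,-3,8)→(1,1,6)
reduced (well bottom): (1,1,6) with a≤c, −a<b≤a
well minimum |f| = |-1| = 1 (negative-definite)

1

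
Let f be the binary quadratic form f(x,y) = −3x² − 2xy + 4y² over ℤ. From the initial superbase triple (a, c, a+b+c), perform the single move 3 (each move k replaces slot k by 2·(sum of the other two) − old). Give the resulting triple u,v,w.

start (-3,4,-1) = (f(1,0),f(0,1),f(1,1))
replace slot 3: 2·((-3)+4) − (-1) = 3 → (-3,4,3)

-3,4,3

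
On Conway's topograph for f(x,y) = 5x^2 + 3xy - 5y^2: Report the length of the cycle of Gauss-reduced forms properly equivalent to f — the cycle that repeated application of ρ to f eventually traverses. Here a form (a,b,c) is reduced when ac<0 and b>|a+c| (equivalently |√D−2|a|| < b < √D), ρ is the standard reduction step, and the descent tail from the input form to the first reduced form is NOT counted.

D = 109, ⌊√D⌋ = 10
river: ρ → (-5,7,3)
river: ρ → (3,5,-7)
river: ρ → (-7,9,1)
river: ρ → (1,9,-7)
river: ρ → (-7,5,3)
river: ρ → (3,7,-5)
river: ρ → (-5,3,5)
river: ρ → (5,7,-3)
river: ρ → (-3,5,7)
river: ρ → (7,9,-1)
river: ρ → (-1,9,7)
river: ρ → (7,5,-3)
river: ρ → (-3,7,5)
river: ρ → (5,3,-5)
ρ-cycle length = 14 (tail of 0 descent steps not counted)

14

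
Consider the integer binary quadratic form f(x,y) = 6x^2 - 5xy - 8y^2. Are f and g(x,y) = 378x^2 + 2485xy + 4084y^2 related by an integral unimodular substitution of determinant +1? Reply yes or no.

D₁ = 217, D₂ = 217
river cycle of f (length 16): (-8, 5, 6), (6, 7, -7), (-7, 7, 6), (6, 5, -8), (-8, 11, 3), (3, 13, -4), (-4, 11, 6), (6, 13, -2), (-2, 11, 12), (12, 13, -1), … (6 more)
river cycle of g (length 16): (6, 5, -8), (-8, 11, 3), (3, 13, -4), (-4, 11, 6), (6, 13, -2), (-2, 11, 12), (12, 13, -1), (-1, 13, 12), (12, 11, -2), (-2, 13, 6), … (6 more)
cycles coincide ⇒ equivalent

yes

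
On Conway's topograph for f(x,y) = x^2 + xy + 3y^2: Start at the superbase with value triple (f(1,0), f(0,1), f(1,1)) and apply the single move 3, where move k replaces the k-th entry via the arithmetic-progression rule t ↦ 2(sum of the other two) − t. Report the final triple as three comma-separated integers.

start (1,3,5) = (f(1,0),f(0,1),f(1,1))
replace slot 3: 2·(1+3) − 5 = 3 → (1,3,3)

1,3,3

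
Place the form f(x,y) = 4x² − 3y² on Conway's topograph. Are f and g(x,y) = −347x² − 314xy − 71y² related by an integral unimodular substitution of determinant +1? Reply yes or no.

D₁ = 48, D₂ = 48
river cycle of f (length 2): (-3, 6, 1), (1, 6, -3)
river cycle of g (length 2): (-3, 6, 1), (1, 6, -3)
cycles coincide ⇒ equivalent

yes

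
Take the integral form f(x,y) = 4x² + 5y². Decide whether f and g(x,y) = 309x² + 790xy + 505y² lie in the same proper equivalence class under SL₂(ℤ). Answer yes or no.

D₁ = -80, D₂ = -80
f: reduced (well bottom): (4,0,5) with a≤c, −a<b≤a
g: translate: b→172 (≡790 mod 618), so (309,790,505)→(309,172,24)
g: flip: (309,172,24)→(24,-172,309)
g: translate: b→20 (≡-172 mod 48), so (24,-172,309)→(24,20,5)
g: flip: (24,20,5)→(5,-20,24)
g: translate: b→0 (≡-20 mod 10), so (5,-20,24)→(5,0,4)
g: flip: (5,0,4)→(4,0,5)
g: reduced (well bottom): (4,0,5) with a≤c, −a<b≤a
reduced forms (4, 0, 5) vs (4, 0, 5) ⇒ equivalent

yes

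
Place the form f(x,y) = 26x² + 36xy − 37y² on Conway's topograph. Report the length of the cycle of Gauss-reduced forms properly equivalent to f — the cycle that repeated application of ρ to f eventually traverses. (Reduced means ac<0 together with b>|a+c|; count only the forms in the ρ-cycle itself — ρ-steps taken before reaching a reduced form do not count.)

D = 5144, ⌊√D⌋ = 71
river: ρ → (-37,38,25)
river: ρ → (25,62,-13)
river: ρ → (-13,68,10)
river: ρ → (10,52,-61)
river: ρ → (-61,70,1)
river: ρ → (1,70,-61)
river: ρ → (-61,52,10)
river: ρ → (10,68,-13)
river: ρ → (-13,62,25)
river: ρ → (25,38,-37)
river: ρ → (-37,36,26)
river: ρ → (26,68,-5)
river: ρ → (-5,62,65)
river: ρ → (65,68,-2)
river: ρ → (-2,68,65)
river: ρ → (65,62,-5)
river: ρ → (-5,68,26)
river: ρ → (26,36,-37)
ρ-cycle length = 18 (tail of 0 descent steps not counted)

18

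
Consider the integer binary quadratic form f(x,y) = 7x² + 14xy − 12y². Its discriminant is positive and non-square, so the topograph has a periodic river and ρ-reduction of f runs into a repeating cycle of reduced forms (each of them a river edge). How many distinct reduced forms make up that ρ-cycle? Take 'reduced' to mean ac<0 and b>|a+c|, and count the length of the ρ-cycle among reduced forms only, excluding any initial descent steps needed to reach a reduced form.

D = 532, ⌊√D⌋ = 23
river: ρ → (-12,10,9)
river: ρ → (9,8,-13)
river: ρ → (-13,18,4)
river: ρ → (4,22,-3)
river: ρ → (-3,20,11)
river: ρ → (11,2,-12)
river: ρ → (-12,22,1)
river: ρ → (1,22,-12)
river: ρ → (-12,2,11)
river: ρ → (11,20,-3)
river: ρ → (-3,22,4)
river: ρ → (4,18,-13)
river: ρ → (-13,8,9)
river: ρ → (9,10,-12)
river: ρ → (-12,14,7)
river: ρ → (7,14,-12)
ρ-cycle length = 16 (tail of 0 descent steps not counted)

16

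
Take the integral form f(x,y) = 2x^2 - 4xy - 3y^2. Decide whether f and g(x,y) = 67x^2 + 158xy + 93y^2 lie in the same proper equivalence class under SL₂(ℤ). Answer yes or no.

D₁ = 40, D₂ = 40
river cycle of f (length 6): (-3, 4, 2), (2, 4, -3), (-3, 2, 3), (3, 4, -2), (-2, 4, 3), (3, 2, -3)
river cycle of g (length 6): (2, 4, -3), (-3, 2, 3), (3, 4, -2), (-2, 4, 3), (3, 2, -3), (-3, 4, 2)
cycles coincide ⇒ equivalent

yes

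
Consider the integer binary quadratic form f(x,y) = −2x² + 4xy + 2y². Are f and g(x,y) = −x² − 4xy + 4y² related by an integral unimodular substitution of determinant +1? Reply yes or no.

D₁ = 32, D₂ = 32
river cycle of f (length 2): (2, 4, -2), (-2, 4, 2)
river cycle of g (length 2): (4, 4, -1), (-1, 4, 4)
cycles differ ⇒ inequivalent

no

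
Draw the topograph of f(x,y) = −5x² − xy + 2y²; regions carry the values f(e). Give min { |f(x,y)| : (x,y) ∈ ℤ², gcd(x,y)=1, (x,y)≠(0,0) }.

descent: ρ → (2,5,-2)  [lands on river]
river: ρ → (-2,3,4)
river: ρ → (4,5,-1)
river: ρ → (-1,5,4)
river: ρ → (4,3,-2)
river: ρ → (-2,5,2)
river: ρ → (2,3,-4)
river: ρ → (-4,5,1)
river: ρ → (1,5,-4)
river: ρ → (-4,3,2)
closes: descent 1, river 10
min |a| on river = 1

1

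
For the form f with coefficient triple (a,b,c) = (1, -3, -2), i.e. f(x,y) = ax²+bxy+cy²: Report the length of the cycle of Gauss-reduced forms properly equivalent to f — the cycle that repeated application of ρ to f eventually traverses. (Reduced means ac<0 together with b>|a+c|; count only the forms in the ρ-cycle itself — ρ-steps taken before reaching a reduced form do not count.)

D = 17, ⌊√D⌋ = 4
descent: ρ → (-2,3,1)  [lands on river]
river: ρ → (1,3,-2)
river: ρ → (-2,1,2)
river: ρ → (2,3,-1)
river: ρ → (-1,3,2)
river: ρ → (2,1,-2)
ρ-cycle length = 6 (tail of 1 descent step not counted)

6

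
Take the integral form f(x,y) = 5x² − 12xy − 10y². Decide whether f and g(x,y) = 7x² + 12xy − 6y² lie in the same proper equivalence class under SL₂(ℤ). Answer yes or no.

D₁ = 344, D₂ = 312
discriminants differ ⇒ not SL₂(ℤ)-equivalent

no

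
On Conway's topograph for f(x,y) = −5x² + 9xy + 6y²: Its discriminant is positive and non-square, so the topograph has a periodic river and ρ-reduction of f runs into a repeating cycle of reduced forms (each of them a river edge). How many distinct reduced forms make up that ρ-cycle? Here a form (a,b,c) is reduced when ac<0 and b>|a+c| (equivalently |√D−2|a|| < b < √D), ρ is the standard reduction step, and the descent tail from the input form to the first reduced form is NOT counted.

D = 201, ⌊√D⌋ = 14
river: ρ → (6,3,-8)
river: ρ → (-8,13,1)
river: ρ → (1,13,-8)
river: ρ → (-8,3,6)
river: ρ → (6,9,-5)
river: ρ → (-5,11,4)
river: ρ → (4,13,-2)
river: ρ → (-2,11,10)
river: ρ → (10,9,-3)
river: ρ → (-3,9,10)
river: ρ → (10,11,-2)
river: ρ → (-2,13,4)
river: ρ → (4,11,-5)
river: ρ → (-5,9,6)
ρ-cycle length = 14 (tail of 0 descent steps not counted)

14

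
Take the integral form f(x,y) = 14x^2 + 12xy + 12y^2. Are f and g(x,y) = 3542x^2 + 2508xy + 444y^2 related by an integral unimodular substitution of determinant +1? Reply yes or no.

D₁ = -528, D₂ = -528
f: flip: (14,12,12)→(12,-12,14)
f: translate: b→12 (≡-12 mod 24), so (12,-12,14)→(12,12,14)
f: reduced (well bottom): (12,12,14) with a≤c, −a<b≤a
g: flip: (3542,2508,444)→(444,-2508,3542)
g: translate: b→156 (≡-2508 mod 888), so (444,-2508,3542)→(444,156,14)
g: flip: (444,156,14)→(14,-156,444)
g: translate: b→12 (≡-156 mod 28), so (14,-156,444)→(14,12,12)
g: flip: (14,12,12)→(12,-12,14)
g: translate: b→12 (≡-12 mod 24), so (12,-12,14)→(12,12,14)
g: reduced (well bottom): (12,12,14) with a≤c, −a<b≤a
reduced forms (12, 12, 14) vs (12, 12, 14) ⇒ equivalent

yes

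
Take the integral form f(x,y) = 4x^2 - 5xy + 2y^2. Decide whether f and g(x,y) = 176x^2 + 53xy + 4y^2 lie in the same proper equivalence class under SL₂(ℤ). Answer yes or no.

D₁ = -7, D₂ = -7
f: translate: b→3 (≡-5 mod 8), so (4,-5,2)→(4,3,1)
f: flip: (4,3,1)→(1,-3,4)
f: translate: b→1 (≡-3 mod 2), so (1,-3,4)→(1,1,2)
f: reduced (well bottom): (1,1,2) with a≤c, −a<b≤a
g: flip: (176,53,4)→(4,-53,176)
g: translate: b→3 (≡-53 mod 8), so (4,-53,176)→(4,3,1)
g: flip: (4,3,1)→(1,-3,4)
g: translate: b→1 (≡-3 mod 2), so (1,-3,4)→(1,1,2)
g: reduced (well bottom): (1,1,2) with a≤c, −a<b≤a
reduced forms (1, 1, 2) vs (1, 1, 2) ⇒ equivalent

yes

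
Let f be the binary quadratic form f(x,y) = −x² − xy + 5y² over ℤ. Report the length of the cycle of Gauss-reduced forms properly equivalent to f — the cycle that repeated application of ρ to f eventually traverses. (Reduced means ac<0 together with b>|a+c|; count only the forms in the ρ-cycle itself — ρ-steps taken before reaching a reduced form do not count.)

D = 21, ⌊√D⌋ = 4
descent: ρ → (5,1,-1)
descent: ρ → (-1,3,3)  [lands on river]
river: ρ → (3,3,-1)
ρ-cycle length = 2 (tail of 2 descent steps not counted)

2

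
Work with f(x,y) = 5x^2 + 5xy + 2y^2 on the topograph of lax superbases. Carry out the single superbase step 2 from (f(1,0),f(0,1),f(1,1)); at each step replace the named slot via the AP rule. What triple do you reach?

start (5,2,12) = (f(1,0),f(0,1),f(1,1))
replace slot 2: 2·(5+12) − 2 = 32 → (5,32,12)

5,32,12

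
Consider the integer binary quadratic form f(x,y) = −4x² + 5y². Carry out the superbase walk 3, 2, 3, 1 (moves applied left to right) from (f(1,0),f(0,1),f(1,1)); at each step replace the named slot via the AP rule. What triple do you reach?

start (-4,5,1) = (f(1,0),f(0,1),f(1,1))
replace slot 3: 2·((-4)+5) − 1 = 1 → (-4,5,1)
replace slot 2: 2·((-4)+1) − 5 = -11 → (-4,-11,1)
replace slot 3: 2·((-4)+(-11)) − 1 = -31 → (-4,-11,-31)
replace slot 1: 2·((-11)+(-31)) − (-4) = -80 → (-80,-11,-31)

-80,-11,-31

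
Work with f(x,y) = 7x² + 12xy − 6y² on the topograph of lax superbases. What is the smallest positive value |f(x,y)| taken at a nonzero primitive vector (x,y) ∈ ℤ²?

river: ρ → (-6,12,7)
river: ρ → (7,16,-2)
river: ρ → (-2,16,7)
river: ρ → (7,12,-6)
closes: descent 0, river 4
min |a| on river = 2

2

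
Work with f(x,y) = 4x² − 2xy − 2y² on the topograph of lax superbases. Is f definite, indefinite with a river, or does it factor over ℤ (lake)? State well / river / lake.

D = b²−4ac = (-2)² − 4·4·(-2) = 36
D = 6² is a perfect square ⇒ form factors over ℤ ⇒ lakes

lake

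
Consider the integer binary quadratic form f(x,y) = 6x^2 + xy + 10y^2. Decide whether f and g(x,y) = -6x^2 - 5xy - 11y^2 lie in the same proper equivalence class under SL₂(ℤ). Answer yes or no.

D₁ = -239, D₂ = -239
f: reduced (well bottom): (6,1,10) with a≤c, −a<b≤a
g is negative-definite; reduce −g:
−g: reduced (well bottom): (6,5,11) with a≤c, −a<b≤a
flip sign back: reduced form of g is (-6,-5,-11)
reduced forms (6, 1, 10) vs (-6, -5, -11) ⇒ inequivalent

no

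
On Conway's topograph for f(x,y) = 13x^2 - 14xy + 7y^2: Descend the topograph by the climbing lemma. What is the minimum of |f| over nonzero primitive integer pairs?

translate: b→12 (≡-14 mod 26), so (13,-14,7)→(13,12,6)
flip: (13,12,6)→(6,-12,13)
translate: b→0 (≡-12 mod 12), so (6,-12,13)→(6,0,7)
reduced (well bottom): (6,0,7) with a≤c, −a<b≤a
well minimum = a = 6

6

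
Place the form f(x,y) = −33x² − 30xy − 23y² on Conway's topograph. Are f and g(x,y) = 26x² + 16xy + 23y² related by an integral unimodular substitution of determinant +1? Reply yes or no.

D₁ = -2136, D₂ = -2136
f is negative-definite; reduce −f:
−f: flip: (33,30,23)→(23,-30,33)
−f: translate: b→16 (≡-30 mod 46), so (23,-30,33)→(23,16,26)
−f: reduced (well bottom): (23,16,26) with a≤c, −a<b≤a
flip sign back: reduced form of f is (-23,-16,-26)
g: flip: (26,16,23)→(23,-16,26)
g: reduced (well bottom): (23,-16,26) with a≤c, −a<b≤a
reduced forms (-23, -16, -26) vs (23, -16, 26) ⇒ inequivalent

no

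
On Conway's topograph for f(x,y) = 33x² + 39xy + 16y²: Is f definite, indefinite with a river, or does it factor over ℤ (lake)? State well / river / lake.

D = b²−4ac = 39² − 4·33·16 = -591
D < 0 ⇒ definite ⇒ every region one sign ⇒ single well

well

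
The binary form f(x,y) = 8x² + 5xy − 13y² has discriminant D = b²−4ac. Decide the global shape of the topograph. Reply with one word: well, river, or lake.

D = b²−4ac = 5² − 4·8·(-13) = 441
D = 21² is a perfect square ⇒ form factors over ℤ ⇒ lakes

lake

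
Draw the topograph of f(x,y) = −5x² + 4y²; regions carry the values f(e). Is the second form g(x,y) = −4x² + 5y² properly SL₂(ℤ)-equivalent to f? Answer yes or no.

D₁ = 80, D₂ = 80
river cycle of f (length 2): (4, 8, -1), (-1, 8, 4)
river cycle of g (length 2): (-4, 8, 1), (1, 8, -4)
cycles differ ⇒ inequivalent

no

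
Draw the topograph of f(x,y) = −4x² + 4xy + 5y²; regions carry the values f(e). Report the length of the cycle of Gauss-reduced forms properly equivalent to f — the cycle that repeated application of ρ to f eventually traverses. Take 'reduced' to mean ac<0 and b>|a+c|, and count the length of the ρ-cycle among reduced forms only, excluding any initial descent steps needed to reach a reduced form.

D = 96, ⌊√D⌋ = 9
river: ρ → (5,6,-3)
river: ρ → (-3,6,5)
river: ρ → (5,4,-4)
river: ρ → (-4,4,5)
ρ-cycle length = 4 (tail of 0 descent steps not counted)

4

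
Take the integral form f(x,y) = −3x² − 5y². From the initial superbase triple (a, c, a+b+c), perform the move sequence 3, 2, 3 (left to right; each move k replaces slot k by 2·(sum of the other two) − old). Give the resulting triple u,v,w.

start (-3,-5,-8) = (f(1,0),f(0,1),f(1,1))
replace slot 3: 2·((-3)+(-5)) − (-8) = -8 → (-3,-5,-8)
replace slot 2: 2·((-3)+(-8)) − (-5) = -17 → (-3,-17,-8)
replace slot 3: 2·((-3)+(-17)) − (-8) = -32 → (-3,-17,-32)

-3,-17,-32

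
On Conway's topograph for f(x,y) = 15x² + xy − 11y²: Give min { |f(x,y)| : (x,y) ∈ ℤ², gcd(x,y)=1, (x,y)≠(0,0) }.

descent: ρ → (-11,21,5)  [lands on river]
river: ρ → (5,19,-15)
river: ρ → (-15,11,9)
river: ρ → (9,25,-1)
river: ρ → (-1,25,9)
river: ρ → (9,11,-15)
river: ρ → (-15,19,5)
river: ρ → (5,21,-11)
river: ρ → (-11,23,3)
river: ρ → (3,25,-3)
river: ρ → (-3,23,11)
river: ρ → (11,21,-5)
river: ρ → (-5,19,15)
river: ρ → (15,11,-9)
river: ρ → (-9,25,1)
river: ρ → (1,25,-9)
river: ρ → (-9,11,15)
river: ρ → (15,19,-5)
river: ρ → (-5,21,11)
river: ρ → (11,23,-3)
river: ρ → (-3,25,3)
river: ρ → (3,23,-11)
closes: descent 1, river 22
min |a| on river = 1

1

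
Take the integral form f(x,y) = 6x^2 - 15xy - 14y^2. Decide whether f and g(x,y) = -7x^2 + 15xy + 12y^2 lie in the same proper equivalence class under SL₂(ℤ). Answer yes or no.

D₁ = 561, D₂ = 561
river cycle of f (length 16): (-14, 15, 6), (6, 21, -5), (-5, 19, 10), (10, 21, -3), (-3, 21, 10), (10, 19, -5), (-5, 21, 6), (6, 15, -14), (-14, 13, 7), (7, 15, -12), … (6 more)
river cycle of g (length 16): (12, 9, -10), (-10, 11, 11), (11, 11, -10), (-10, 9, 12), (12, 15, -7), (-7, 13, 14), (14, 15, -6), (-6, 21, 5), (5, 19, -10), (-10, 21, 3), … (6 more)
cycles differ ⇒ inequivalent

no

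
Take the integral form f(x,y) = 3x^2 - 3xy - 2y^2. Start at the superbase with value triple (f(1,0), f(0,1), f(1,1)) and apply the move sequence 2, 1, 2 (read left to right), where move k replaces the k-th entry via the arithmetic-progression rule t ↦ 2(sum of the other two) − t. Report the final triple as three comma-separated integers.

start (3,-2,-2) = (f(1,0),f(0,1),f(1,1))
replace slot 2: 2·(3+(-2)) − (-2) = 4 → (3,4,-2)
replace slot 1: 2·(4+(-2)) − 3 = 1 → (1,4,-2)
replace slot 2: 2·(1+(-2)) − 4 = -6 → (1,-6,-2)

1,-6,-2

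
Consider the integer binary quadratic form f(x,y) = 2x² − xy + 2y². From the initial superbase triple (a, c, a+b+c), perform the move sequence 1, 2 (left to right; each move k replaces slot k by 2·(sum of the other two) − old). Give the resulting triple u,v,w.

start (2,2,3) = (f(1,0),f(0,1),f(1,1))
replace slot 1: 2·(2+3) − 2 = 8 → (8,2,3)
replace slot 2: 2·(8+3) − 2 = 20 → (8,20,3)

8,20,3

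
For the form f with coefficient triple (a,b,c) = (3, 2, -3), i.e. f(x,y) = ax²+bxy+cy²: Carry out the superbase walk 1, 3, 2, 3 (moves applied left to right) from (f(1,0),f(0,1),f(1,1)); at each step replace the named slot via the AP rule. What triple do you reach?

start (3,-3,2) = (f(1,0),f(0,1),f(1,1))
replace slot 1: 2·((-3)+2) − 3 = -5 → (-5,-3,2)
replace slot 3: 2·((-5)+(-3)) − 2 = -18 → (-5,-3,-18)
replace slot 2: 2·((-5)+(-18)) − (-3) = -43 → (-5,-43,-18)
replace slot 3: 2·((-5)+(-43)) − (-18) = -78 → (-5,-43,-78)

-5,-43,-78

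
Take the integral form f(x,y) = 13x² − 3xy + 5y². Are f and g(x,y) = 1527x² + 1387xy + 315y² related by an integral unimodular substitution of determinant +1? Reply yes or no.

D₁ = -251, D₂ = -251
f: flip: (13,-3,5)→(5,3,13)
f: reduced (well bottom): (5,3,13) with a≤c, −a<b≤a
g: flip: (1527,1387,315)→(315,-1387,1527)
g: translate: b→-127 (≡-1387 mod 630), so (315,-1387,1527)→(315,-127,13)
g: flip: (315,-127,13)→(13,127,315)
g: translate: b→-3 (≡127 mod 26), so (13,127,315)→(13,-3,5)
g: flip: (13,-3,5)→(5,3,13)
g: reduced (well bottom): (5,3,13) with a≤c, −a<b≤a
reduced forms (5, 3, 13) vs (5, 3, 13) ⇒ equivalent

yes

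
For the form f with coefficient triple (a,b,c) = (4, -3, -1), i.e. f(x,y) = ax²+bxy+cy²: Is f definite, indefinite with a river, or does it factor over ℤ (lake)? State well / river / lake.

D = b²−4ac = (-3)² − 4·4·(-1) = 25
D = 5² is a perfect square ⇒ form factors over ℤ ⇒ lakes

lake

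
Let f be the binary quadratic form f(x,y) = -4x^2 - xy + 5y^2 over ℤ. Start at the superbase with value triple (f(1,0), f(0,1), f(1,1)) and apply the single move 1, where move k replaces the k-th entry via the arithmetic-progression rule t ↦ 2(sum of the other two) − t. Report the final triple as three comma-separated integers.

start (-4,5,0) = (f(1,0),f(0,1),f(1,1))
replace slot 1: 2·(5+0) − (-4) = 14 → (14,5,0)

14,5,0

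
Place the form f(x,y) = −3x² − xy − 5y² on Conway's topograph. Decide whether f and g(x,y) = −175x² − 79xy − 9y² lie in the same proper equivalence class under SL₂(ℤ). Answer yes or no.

D₁ = -59, D₂ = -59
f is negative-definite; reduce −f:
−f: reduced (well bottom): (3,1,5) with a≤c, −a<b≤a
flip sign back: reduced form of f is (-3,-1,-5)
g is negative-definite; reduce −g:
−g: flip: (175,79,9)→(9,-79,175)
−g: translate: b→-7 (≡-79 mod 18), so (9,-79,175)→(9,-7,3)
−g: flip: (9,-7,3)→(3,7,9)
−g: translate: b→1 (≡7 mod 6), so (3,7,9)→(3,1,5)
−g: reduced (well bottom): (3,1,5) with a≤c, −a<b≤a
flip sign back: reduced form of g is (-3,-1,-5)
reduced forms (-3, -1, -5) vs (-3, -1, -5) ⇒ equivalent

yes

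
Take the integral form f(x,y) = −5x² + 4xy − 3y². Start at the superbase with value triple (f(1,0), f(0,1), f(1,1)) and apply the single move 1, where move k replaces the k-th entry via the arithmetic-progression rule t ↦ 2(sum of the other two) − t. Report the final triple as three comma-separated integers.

start (-5,-3,-4) = (f(1,0),f(0,1),f(1,1))
replace slot 1: 2·((-3)+(-4)) − (-5) = -9 → (-9,-3,-4)

-9,-3,-4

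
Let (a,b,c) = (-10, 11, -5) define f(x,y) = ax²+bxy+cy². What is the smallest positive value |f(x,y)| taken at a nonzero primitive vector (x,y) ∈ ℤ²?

translate: b→9 (≡-11 mod 20), so (10,-11,5)→(10,9,4)
flip: (10,9,4)→(4,-9,10)
translate: b→-1 (≡-9 mod 8), so (4,-9,10)→(4,-1,5)
reduced (well bottom): (4,-1,5) with a≤c, −a<b≤a
well minimum |f| = |-4| = 4 (negative-definite)

4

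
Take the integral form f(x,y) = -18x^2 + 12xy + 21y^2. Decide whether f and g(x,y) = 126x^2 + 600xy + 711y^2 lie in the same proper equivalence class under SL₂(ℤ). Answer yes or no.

D₁ = 1656, D₂ = 1656
river cycle of f (length 12): (21, 30, -9), (-9, 24, 30), (30, 36, -3), (-3, 36, 30), (30, 24, -9), (-9, 30, 21), (21, 12, -18), (-18, 24, 15), (15, 36, -6), (-6, 36, 15), … (2 more)
river cycle of g (length 12): (15, 24, -18), (-18, 12, 21), (21, 30, -9), (-9, 24, 30), (30, 36, -3), (-3, 36, 30), (30, 24, -9), (-9, 30, 21), (21, 12, -18), (-18, 24, 15), … (2 more)
cycles coincide ⇒ equivalent

yes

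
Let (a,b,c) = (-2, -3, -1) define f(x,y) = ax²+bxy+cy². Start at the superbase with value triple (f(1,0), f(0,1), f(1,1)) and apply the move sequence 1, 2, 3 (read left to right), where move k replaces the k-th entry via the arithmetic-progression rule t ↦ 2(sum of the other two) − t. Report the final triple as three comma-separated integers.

start (-2,-1,-6) = (f(1,0),f(0,1),f(1,1))
replace slot 1: 2·((-1)+(-6)) − (-2) = -12 → (-12,-1,-6)
replace slot 2: 2·((-12)+(-6)) − (-1) = -35 → (-12,-35,-6)
replace slot 3: 2·((-12)+(-35)) − (-6) = -88 → (-12,-35,-88)

-12,-35,-88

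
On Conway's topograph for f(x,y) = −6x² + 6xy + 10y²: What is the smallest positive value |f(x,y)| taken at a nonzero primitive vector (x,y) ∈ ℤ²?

river: ρ → (10,14,-2)
river: ρ → (-2,14,10)
river: ρ → (10,6,-6)
river: ρ → (-6,6,10)
closes: descent 0, river 4
min |a| on river = 2

2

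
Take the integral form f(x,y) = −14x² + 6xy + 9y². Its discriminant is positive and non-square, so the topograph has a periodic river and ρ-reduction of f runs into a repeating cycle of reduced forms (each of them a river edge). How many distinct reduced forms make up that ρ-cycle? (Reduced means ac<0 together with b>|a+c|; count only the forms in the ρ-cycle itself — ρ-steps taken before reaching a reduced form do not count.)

D = 540, ⌊√D⌋ = 23
river: ρ → (9,12,-11)
river: ρ → (-11,10,10)
river: ρ → (10,10,-11)
river: ρ → (-11,12,9)
river: ρ → (9,6,-14)
river: ρ → (-14,22,1)
river: ρ → (1,22,-14)
river: ρ → (-14,6,9)
ρ-cycle length = 8 (tail of 0 descent steps not counted)

8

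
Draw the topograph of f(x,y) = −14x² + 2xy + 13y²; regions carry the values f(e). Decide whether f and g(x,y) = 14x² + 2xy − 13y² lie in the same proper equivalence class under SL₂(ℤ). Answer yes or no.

D₁ = 732, D₂ = 732
river cycle of f (length 6): (13, 24, -3), (-3, 24, 13), (13, 2, -14), (-14, 26, 1), (1, 26, -14), (-14, 2, 13)
river cycle of g (length 6): (-13, 24, 3), (3, 24, -13), (-13, 2, 14), (14, 26, -1), (-1, 26, 14), (14, 2, -13)
cycles differ ⇒ inequivalent

no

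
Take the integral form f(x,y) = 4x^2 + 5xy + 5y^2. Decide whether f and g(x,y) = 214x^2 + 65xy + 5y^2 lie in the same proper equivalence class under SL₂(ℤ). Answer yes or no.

D₁ = -55, D₂ = -55
f: translate: b→-3 (≡5 mod 8), so (4,5,5)→(4,-3,4)
f: flip: (4,-3,4)→(4,3,4)
f: reduced (well bottom): (4,3,4) with a≤c, −a<b≤a
g: flip: (214,65,5)→(5,-65,214)
g: translate: b→5 (≡-65 mod 10), so (5,-65,214)→(5,5,4)
g: flip: (5,5,4)→(4,-5,5)
g: translate: b→3 (≡-5 mod 8), so (4,-5,5)→(4,3,4)
g: reduced (well bottom): (4,3,4) with a≤c, −a<b≤a
reduced forms (4, 3, 4) vs (4, 3, 4) ⇒ equivalent

yes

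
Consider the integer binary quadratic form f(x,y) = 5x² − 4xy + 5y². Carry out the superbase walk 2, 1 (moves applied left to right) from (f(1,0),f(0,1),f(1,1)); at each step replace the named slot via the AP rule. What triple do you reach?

start (5,5,6) = (f(1,0),f(0,1),f(1,1))
replace slot 2: 2·(5+6) − 5 = 17 → (5,17,6)
replace slot 1: 2·(17+6) − 5 = 41 → (41,17,6)

41,17,6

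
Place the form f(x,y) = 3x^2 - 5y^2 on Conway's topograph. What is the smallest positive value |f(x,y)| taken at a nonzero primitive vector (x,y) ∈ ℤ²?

descent: ρ → (-5,0,3)
descent: ρ → (3,6,-2)  [lands on river]
river: ρ → (-2,6,3)
closes: descent 2, river 2
min |a| on river = 2

2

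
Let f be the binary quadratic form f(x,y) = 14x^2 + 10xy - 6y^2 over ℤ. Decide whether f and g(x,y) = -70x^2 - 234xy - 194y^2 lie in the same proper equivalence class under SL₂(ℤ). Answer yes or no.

D₁ = 436, D₂ = 436
river cycle of f (length 14): (-6, 14, 10), (10, 6, -10), (-10, 14, 6), (6, 10, -14), (-14, 18, 2), (2, 18, -14), (-14, 10, 6), (6, 14, -10), (-10, 6, 10), (10, 14, -6), … (4 more)
river cycle of g (length 14): (-2, 18, 14), (14, 10, -6), (-6, 14, 10), (10, 6, -10), (-10, 14, 6), (6, 10, -14), (-14, 18, 2), (2, 18, -14), (-14, 10, 6), (6, 14, -10), … (4 more)
cycles coincide ⇒ equivalent

yes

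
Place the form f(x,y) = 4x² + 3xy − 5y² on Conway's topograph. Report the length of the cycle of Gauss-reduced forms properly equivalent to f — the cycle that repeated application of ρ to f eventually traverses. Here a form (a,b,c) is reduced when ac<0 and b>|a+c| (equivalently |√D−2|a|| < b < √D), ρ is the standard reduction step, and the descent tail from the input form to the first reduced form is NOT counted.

D = 89, ⌊√D⌋ = 9
river: ρ → (-5,7,2)
river: ρ → (2,9,-1)
river: ρ → (-1,9,2)
river: ρ → (2,7,-5)
river: ρ → (-5,3,4)
river: ρ → (4,5,-4)
river: ρ → (-4,3,5)
river: ρ → (5,7,-2)
river: ρ → (-2,9,1)
river: ρ → (1,9,-2)
river: ρ → (-2,7,5)
river: ρ → (5,3,-4)
river: ρ → (-4,5,4)
river: ρ → (4,3,-5)
ρ-cycle length = 14 (tail of 0 descent steps not counted)

14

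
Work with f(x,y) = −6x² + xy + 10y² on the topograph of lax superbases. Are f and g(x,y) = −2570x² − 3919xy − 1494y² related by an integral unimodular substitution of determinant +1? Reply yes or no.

D₁ = 241, D₂ = 241
river cycle of f (length 38): (-6, 13, 3), (3, 11, -10), (-10, 9, 4), (4, 15, -1), (-1, 15, 4), (4, 9, -10), (-10, 11, 3), (3, 13, -6), (-6, 11, 5), (5, 9, -8), … (28 more)
river cycle of g (length 38): (-6, 13, 3), (3, 11, -10), (-10, 9, 4), (4, 15, -1), (-1, 15, 4), (4, 9, -10), (-10, 11, 3), (3, 13, -6), (-6, 11, 5), (5, 9, -8), … (28 more)
cycles coincide ⇒ equivalent

yes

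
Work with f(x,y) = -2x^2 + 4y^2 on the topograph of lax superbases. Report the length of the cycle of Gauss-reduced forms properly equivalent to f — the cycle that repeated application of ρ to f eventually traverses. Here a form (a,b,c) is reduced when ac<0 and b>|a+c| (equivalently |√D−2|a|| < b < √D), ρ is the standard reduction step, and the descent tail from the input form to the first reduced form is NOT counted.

D = 32, ⌊√D⌋ = 5
descent: ρ → (4,0,-2)
descent: ρ → (-2,4,2)  [lands on river]
river: ρ → (2,4,-2)
ρ-cycle length = 2 (tail of 2 descent steps not counted)

2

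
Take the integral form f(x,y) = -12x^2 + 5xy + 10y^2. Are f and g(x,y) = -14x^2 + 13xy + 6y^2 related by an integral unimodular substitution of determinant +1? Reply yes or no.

D₁ = 505, D₂ = 505
river cycle of f (length 8): (10, 15, -7), (-7, 13, 12), (12, 11, -8), (-8, 21, 2), (2, 19, -18), (-18, 17, 3), (3, 19, -12), (-12, 5, 10)
river cycle of g (length 8): (6, 11, -16), (-16, 21, 1), (1, 21, -16), (-16, 11, 6), (6, 13, -14), (-14, 15, 5), (5, 15, -14), (-14, 13, 6)
cycles differ ⇒ inequivalent

no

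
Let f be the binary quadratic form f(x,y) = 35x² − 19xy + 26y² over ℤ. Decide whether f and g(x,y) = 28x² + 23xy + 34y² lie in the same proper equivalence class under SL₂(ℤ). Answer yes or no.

D₁ = -3279, D₂ = -3279
f: flip: (35,-19,26)→(26,19,35)
f: reduced (well bottom): (26,19,35) with a≤c, −a<b≤a
g: reduced (well bottom): (28,23,34) with a≤c, −a<b≤a
reduced forms (26, 19, 35) vs (28, 23, 34) ⇒ inequivalent

no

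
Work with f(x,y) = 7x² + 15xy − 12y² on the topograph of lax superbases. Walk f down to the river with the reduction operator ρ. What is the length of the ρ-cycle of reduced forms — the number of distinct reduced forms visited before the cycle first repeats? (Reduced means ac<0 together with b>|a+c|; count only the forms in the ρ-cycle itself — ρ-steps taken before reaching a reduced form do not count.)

D = 561, ⌊√D⌋ = 23
river: ρ → (-12,9,10)
river: ρ → (10,11,-11)
river: ρ → (-11,11,10)
river: ρ → (10,9,-12)
river: ρ → (-12,15,7)
river: ρ → (7,13,-14)
river: ρ → (-14,15,6)
river: ρ → (6,21,-5)
river: ρ → (-5,19,10)
river: ρ → (10,21,-3)
river: ρ → (-3,21,10)
river: ρ → (10,19,-5)
river: ρ → (-5,21,6)
river: ρ → (6,15,-14)
river: ρ → (-14,13,7)
river: ρ → (7,15,-12)
ρ-cycle length = 16 (tail of 0 descent steps not counted)

16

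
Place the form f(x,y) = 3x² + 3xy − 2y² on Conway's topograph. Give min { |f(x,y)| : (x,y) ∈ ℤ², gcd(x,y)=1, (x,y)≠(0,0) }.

river: ρ → (-2,5,1)
river: ρ → (1,5,-2)
river: ρ → (-2,3,3)
river: ρ → (3,3,-2)
closes: descent 0, river 4
min |a| on river = 1

1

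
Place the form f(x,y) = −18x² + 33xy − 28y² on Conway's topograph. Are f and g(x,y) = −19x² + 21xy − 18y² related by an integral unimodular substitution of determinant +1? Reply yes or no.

D₁ = -927, D₂ = -927
f is negative-definite; reduce −f:
−f: translate: b→3 (≡-33 mod 36), so (18,-33,28)→(18,3,13)
−f: flip: (18,3,13)→(13,-3,18)
−f: reduced (well bottom): (13,-3,18) with a≤c, −a<b≤a
flip sign back: reduced form of f is (-13,3,-18)
g is negative-definite; reduce −g:
−g: translate: b→17 (≡-21 mod 38), so (19,-21,18)→(19,17,16)
−g: flip: (19,17,16)→(16,-17,19)
−g: translate: b→15 (≡-17 mod 32), so (16,-17,19)→(16,15,18)
−g: reduced (well bottom): (16,15,18) with a≤c, −a<b≤a
flip sign back: reduced form of g is (-16,-15,-18)
reduced forms (-13, 3, -18) vs (-16, -15, -18) ⇒ inequivalent

no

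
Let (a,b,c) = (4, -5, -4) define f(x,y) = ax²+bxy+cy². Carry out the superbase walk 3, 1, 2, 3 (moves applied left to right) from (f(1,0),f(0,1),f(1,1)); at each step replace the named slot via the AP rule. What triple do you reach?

start (4,-4,-5) = (f(1,0),f(0,1),f(1,1))
replace slot 3: 2·(4+(-4)) − (-5) = 5 → (4,-4,5)
replace slot 1: 2·((-4)+5) − 4 = -2 → (-2,-4,5)
replace slot 2: 2·((-2)+5) − (-4) = 10 → (-2,10,5)
replace slot 3: 2·((-2)+10) − 5 = 11 → (-2,10,11)

-2,10,11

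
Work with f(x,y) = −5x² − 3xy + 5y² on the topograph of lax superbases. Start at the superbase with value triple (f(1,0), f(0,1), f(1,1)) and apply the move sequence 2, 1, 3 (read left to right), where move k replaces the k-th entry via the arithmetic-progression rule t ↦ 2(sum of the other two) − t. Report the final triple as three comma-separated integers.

start (-5,5,-3) = (f(1,0),f(0,1),f(1,1))
replace slot 2: 2·((-5)+(-3)) − 5 = -21 → (-5,-21,-3)
replace slot 1: 2·((-21)+(-3)) − (-5) = -43 → (-43,-21,-3)
replace slot 3: 2·((-43)+(-21)) − (-3) = -125 → (-43,-21,-125)

-43,-21,-125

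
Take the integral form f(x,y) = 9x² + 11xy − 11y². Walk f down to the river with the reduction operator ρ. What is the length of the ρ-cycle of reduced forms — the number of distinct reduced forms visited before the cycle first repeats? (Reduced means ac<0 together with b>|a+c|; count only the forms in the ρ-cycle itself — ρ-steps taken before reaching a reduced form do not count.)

D = 517, ⌊√D⌋ = 22
river: ρ → (-11,11,9)
river: ρ → (9,7,-13)
river: ρ → (-13,19,3)
river: ρ → (3,17,-19)
river: ρ → (-19,21,1)
river: ρ → (1,21,-19)
river: ρ → (-19,17,3)
river: ρ → (3,19,-13)
river: ρ → (-13,7,9)
river: ρ → (9,11,-11)
ρ-cycle length = 10 (tail of 0 descent steps not counted)

10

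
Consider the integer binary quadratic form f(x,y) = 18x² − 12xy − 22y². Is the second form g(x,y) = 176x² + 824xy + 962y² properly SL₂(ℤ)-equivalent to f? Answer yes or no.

D₁ = 1728, D₂ = 1728
river cycle of f (length 8): (-22, 12, 18), (18, 24, -16), (-16, 40, 2), (2, 40, -16), (-16, 24, 18), (18, 12, -22), (-22, 32, 8), (8, 32, -22)
river cycle of g (length 8): (18, 24, -16), (-16, 40, 2), (2, 40, -16), (-16, 24, 18), (18, 12, -22), (-22, 32, 8), (8, 32, -22), (-22, 12, 18)
cycles coincide ⇒ equivalent

yes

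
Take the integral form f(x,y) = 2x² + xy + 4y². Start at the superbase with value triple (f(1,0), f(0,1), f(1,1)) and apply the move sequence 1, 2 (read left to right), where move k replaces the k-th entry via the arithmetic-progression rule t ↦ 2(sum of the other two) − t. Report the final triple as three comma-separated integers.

start (2,4,7) = (f(1,0),f(0,1),f(1,1))
replace slot 1: 2·(4+7) − 2 = 20 → (20,4,7)
replace slot 2: 2·(20+7) − 4 = 50 → (20,50,7)

20,50,7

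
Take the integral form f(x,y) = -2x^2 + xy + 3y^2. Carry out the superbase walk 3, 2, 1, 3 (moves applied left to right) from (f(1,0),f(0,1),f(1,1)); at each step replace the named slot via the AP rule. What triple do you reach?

start (-2,3,2) = (f(1,0),f(0,1),f(1,1))
replace slot 3: 2·((-2)+3) − 2 = 0 → (-2,3,0)
replace slot 2: 2·((-2)+0) − 3 = -7 → (-2,-7,0)
replace slot 1: 2·((-7)+0) − (-2) = -12 → (-12,-7,0)
replace slot 3: 2·((-12)+(-7)) − 0 = -38 → (-12,-7,-38)

-12,-7,-38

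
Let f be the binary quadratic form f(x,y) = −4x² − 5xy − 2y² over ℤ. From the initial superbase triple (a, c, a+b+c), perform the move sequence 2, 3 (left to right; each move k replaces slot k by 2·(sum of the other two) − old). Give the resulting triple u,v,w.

start (-4,-2,-11) = (f(1,0),f(0,1),f(1,1))
replace slot 2: 2·((-4)+(-11)) − (-2) = -28 → (-4,-28,-11)
replace slot 3: 2·((-4)+(-28)) − (-11) = -53 → (-4,-28,-53)

-4,-28,-53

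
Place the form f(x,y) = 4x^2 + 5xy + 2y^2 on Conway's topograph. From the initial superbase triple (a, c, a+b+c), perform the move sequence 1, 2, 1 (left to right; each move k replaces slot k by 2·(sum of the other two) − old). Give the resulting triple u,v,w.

start (4,2,11) = (f(1,0),f(0,1),f(1,1))
replace slot 1: 2·(2+11) − 4 = 22 → (22,2,11)
replace slot 2: 2·(22+11) − 2 = 64 → (22,64,11)
replace slot 1: 2·(64+11) − 22 = 128 → (128,64,11)

128,64,11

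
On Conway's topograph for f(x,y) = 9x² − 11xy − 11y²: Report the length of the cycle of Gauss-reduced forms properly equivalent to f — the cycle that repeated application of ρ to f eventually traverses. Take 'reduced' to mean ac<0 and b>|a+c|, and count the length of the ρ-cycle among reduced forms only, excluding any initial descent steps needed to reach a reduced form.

D = 517, ⌊√D⌋ = 22
descent: ρ → (-11,11,9)  [lands on river]
river: ρ → (9,7,-13)
river: ρ → (-13,19,3)
river: ρ → (3,17,-19)
river: ρ → (-19,21,1)
river: ρ → (1,21,-19)
river: ρ → (-19,17,3)
river: ρ → (3,19,-13)
river: ρ → (-13,7,9)
river: ρ → (9,11,-11)
ρ-cycle length = 10 (tail of 1 descent step not counted)

10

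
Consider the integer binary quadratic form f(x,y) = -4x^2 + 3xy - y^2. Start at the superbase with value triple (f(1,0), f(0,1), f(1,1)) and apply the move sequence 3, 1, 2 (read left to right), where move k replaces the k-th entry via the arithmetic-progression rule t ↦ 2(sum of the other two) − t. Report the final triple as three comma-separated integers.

start (-4,-1,-2) = (f(1,0),f(0,1),f(1,1))
replace slot 3: 2·((-4)+(-1)) − (-2) = -8 → (-4,-1,-8)
replace slot 1: 2·((-1)+(-8)) − (-4) = -14 → (-14,-1,-8)
replace slot 2: 2·((-14)+(-8)) − (-1) = -43 → (-14,-43,-8)

-14,-43,-8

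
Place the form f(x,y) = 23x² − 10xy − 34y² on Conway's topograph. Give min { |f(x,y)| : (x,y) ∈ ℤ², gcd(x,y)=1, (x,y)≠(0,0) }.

descent: ρ → (-34,10,23)
descent: ρ → (23,36,-21)  [lands on river]
river: ρ → (-21,48,11)
river: ρ → (11,40,-37)
river: ρ → (-37,34,14)
river: ρ → (14,50,-13)
river: ρ → (-13,54,6)
river: ρ → (6,54,-13)
river: ρ → (-13,50,14)
river: ρ → (14,34,-37)
river: ρ → (-37,40,11)
river: ρ → (11,48,-21)
river: ρ → (-21,36,23)
river: ρ → (23,56,-1)
river: ρ → (-1,56,23)
closes: descent 2, river 14
min |a| on river = 1

1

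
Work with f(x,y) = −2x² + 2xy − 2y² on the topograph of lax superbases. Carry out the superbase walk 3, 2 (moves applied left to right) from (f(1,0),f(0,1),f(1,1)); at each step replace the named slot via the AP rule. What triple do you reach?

start (-2,-2,-2) = (f(1,0),f(0,1),f(1,1))
replace slot 3: 2·((-2)+(-2)) − (-2) = -6 → (-2,-2,-6)
replace slot 2: 2·((-2)+(-6)) − (-2) = -14 → (-2,-14,-6)

-2,-14,-6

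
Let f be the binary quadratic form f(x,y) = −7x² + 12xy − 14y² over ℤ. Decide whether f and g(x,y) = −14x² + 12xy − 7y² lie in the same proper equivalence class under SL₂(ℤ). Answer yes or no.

D₁ = -248, D₂ = -248
f is negative-definite; reduce −f:
−f: translate: b→2 (≡-12 mod 14), so (7,-12,14)→(7,2,9)
−f: reduced (well bottom): (7,2,9) with a≤c, −a<b≤a
flip sign back: reduced form of f is (-7,-2,-9)
g is negative-definite; reduce −g:
−g: flip: (14,-12,7)→(7,12,14)
−g: translate: b→-2 (≡12 mod 14), so (7,12,14)→(7,-2,9)
−g: reduced (well bottom): (7,-2,9) with a≤c, −a<b≤a
flip sign back: reduced form of g is (-7,2,-9)
reduced forms (-7, -2, -9) vs (-7, 2, -9) ⇒ inequivalent

no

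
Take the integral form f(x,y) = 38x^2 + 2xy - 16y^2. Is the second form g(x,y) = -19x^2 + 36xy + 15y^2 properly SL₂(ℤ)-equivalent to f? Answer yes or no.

D₁ = 2436, D₂ = 2436
river cycle of f (length 16): (-16, 30, 24), (24, 18, -22), (-22, 26, 20), (20, 14, -28), (-28, 42, 6), (6, 42, -28), (-28, 14, 20), (20, 26, -22), (-22, 18, 24), (24, 30, -16), … (6 more)
river cycle of g (length 12): (15, 24, -31), (-31, 38, 8), (8, 42, -21), (-21, 42, 8), (8, 38, -31), (-31, 24, 15), (15, 36, -19), (-19, 40, 11), (11, 48, -3), (-3, 48, 11), … (2 more)
cycles differ ⇒ inequivalent

no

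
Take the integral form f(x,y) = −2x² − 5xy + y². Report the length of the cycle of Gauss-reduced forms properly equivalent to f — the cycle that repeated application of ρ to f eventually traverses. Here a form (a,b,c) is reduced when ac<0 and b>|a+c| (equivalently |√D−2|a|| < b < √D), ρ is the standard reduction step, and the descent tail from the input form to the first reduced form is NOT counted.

D = 33, ⌊√D⌋ = 5
descent: ρ → (1,5,-2)  [lands on river]
river: ρ → (-2,3,3)
river: ρ → (3,3,-2)
river: ρ → (-2,5,1)
ρ-cycle length = 4 (tail of 1 descent step not counted)

4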